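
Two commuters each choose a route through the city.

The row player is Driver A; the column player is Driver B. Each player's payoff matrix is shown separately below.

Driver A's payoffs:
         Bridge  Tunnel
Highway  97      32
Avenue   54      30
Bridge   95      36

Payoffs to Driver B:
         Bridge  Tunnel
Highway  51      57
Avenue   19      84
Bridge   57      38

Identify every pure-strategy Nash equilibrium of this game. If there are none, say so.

Mark each player's best response to every combination of opponents' strategies; a profile where every player is best-responding is a pure Nash equilibrium.
Driver A against Bridge: payoffs 97, 54, 95 → best response Highway.
Driver A against Tunnel: payoffs 32, 30, 36 → best response Bridge.
Driver B against Highway: payoffs 51, 57 → best response Tunnel.
Driver B against Avenue: payoffs 19, 84 → best response Tunnel.
Driver B against Bridge: payoffs 57, 38 → best response Bridge.
No profile is a mutual best response for all players.

This game has no pure Nash equilibrium.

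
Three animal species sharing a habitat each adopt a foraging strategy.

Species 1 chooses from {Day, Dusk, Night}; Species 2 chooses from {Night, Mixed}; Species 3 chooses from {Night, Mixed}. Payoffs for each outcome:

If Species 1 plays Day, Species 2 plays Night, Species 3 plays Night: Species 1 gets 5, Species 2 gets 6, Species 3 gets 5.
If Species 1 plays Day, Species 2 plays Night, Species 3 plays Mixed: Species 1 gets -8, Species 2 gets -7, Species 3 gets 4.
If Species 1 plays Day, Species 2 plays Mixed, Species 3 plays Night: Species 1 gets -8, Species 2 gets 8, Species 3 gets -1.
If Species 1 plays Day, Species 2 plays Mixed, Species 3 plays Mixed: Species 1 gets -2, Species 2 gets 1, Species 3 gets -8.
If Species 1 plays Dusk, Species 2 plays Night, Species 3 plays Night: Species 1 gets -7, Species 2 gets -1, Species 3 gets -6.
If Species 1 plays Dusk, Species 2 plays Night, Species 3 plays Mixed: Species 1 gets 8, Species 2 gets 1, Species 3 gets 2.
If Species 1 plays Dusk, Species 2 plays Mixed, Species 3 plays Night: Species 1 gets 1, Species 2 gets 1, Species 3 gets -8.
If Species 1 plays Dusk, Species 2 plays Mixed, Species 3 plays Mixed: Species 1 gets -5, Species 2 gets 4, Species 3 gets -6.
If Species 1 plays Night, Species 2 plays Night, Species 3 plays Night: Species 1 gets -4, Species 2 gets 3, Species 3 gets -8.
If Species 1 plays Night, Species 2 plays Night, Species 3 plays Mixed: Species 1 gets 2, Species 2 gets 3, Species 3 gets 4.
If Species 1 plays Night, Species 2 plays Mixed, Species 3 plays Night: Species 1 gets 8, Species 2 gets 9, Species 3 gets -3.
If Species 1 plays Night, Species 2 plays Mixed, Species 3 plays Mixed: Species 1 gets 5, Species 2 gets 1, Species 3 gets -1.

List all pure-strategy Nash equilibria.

For each strategy profile, look for a profitable unilateral deviation.
(Day, Night, Night): Species 2 can switch to Mixed (6 → 8). Not NE.
(Day, Night, Mixed): Species 1 can switch to Dusk (-8 → 8). Not NE.
(Day, Mixed, Night): Species 1 can switch to Dusk (-8 → 1). Not NE.
(Day, Mixed, Mixed): Species 1 can switch to Night (-2 → 5). Not NE.
(Dusk, Night, Night): Species 1 can switch to Day (-7 → 5). Not NE.
(Dusk, Night, Mixed): Species 2 can switch to Mixed (1 → 4). Not NE.
(Dusk, Mixed, Night): Species 1 can switch to Night (1 → 8). Not NE.
(Dusk, Mixed, Mixed): Species 1 can switch to Day (-5 → -2). Not NE.
(Night, Night, Night): Species 1 can switch to Day (-4 → 5). Not NE.
(Night, Night, Mixed): Species 1 can switch to Dusk (2 → 8). Not NE.
(The remaining 2 profiles each have a profitable deviation by the same check.)

This game has no pure Nash equilibrium.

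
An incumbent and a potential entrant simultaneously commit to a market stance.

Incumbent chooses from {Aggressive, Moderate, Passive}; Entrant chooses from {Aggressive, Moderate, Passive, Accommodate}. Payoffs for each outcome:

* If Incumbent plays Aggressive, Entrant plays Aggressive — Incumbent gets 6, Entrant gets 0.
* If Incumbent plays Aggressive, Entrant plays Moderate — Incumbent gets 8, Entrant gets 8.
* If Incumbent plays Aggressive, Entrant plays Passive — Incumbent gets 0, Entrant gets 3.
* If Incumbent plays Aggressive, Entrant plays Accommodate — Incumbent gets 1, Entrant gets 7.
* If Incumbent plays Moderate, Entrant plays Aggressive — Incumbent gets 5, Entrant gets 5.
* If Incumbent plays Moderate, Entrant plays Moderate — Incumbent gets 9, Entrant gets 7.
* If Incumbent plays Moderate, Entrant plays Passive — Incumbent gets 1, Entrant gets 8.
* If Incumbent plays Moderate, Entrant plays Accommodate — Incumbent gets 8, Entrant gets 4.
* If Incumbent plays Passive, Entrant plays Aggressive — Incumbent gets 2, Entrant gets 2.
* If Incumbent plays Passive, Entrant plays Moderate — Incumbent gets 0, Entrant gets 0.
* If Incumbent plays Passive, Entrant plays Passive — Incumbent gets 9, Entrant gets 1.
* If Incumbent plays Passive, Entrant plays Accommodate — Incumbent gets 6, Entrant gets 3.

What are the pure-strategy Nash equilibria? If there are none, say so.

This game has no pure Nash equilibrium.

For each player, find the best response to each opponent profile; mutual best responses are the pure NE.
Incumbent against Aggressive: payoffs 6, 5, 2 → best response Aggressive.
Incumbent against Moderate: payoffs 8, 9, 0 → best response Moderate.
Incumbent against Passive: payoffs 0, 1, 9 → best response Passive.
Incumbent against Accommodate: payoffs 1, 8, 6 → best response Moderate.
Entrant against Aggressive: payoffs 0, 8, 3, 7 → best response Moderate.
Entrant against Moderate: payoffs 5, 7, 8, 4 → best response Passive.
Entrant against Passive: payoffs 2, 0, 1, 3 → best response Accommodate.
No profile is a mutual best response for all players.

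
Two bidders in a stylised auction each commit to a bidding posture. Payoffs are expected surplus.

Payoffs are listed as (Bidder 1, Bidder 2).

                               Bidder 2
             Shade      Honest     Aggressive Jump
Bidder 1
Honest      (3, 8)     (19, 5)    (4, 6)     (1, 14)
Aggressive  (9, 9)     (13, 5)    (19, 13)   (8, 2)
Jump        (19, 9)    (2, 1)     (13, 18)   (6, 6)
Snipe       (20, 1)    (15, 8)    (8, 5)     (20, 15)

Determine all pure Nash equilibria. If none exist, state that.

The pure Nash equilibria are (Aggressive, Aggressive); (Snipe, Jump).

Bidder 1 against Shade: payoffs 3, 9, 19, 20 → best response Snipe.
Bidder 1 against Honest: payoffs 19, 13, 2, 15 → best response Honest.
Bidder 1 against Aggressive: payoffs 4, 19, 13, 8 → best response Aggressive.
Bidder 1 against Jump: payoffs 1, 8, 6, 20 → best response Snipe.
Bidder 2 against Honest: payoffs 8, 5, 6, 14 → best response Jump.
Bidder 2 against Aggressive: payoffs 9, 5, 13, 2 → best response Aggressive.
Bidder 2 against Jump: payoffs 9, 1, 18, 6 → best response Aggressive.
Bidder 2 against Snipe: payoffs 1, 8, 5, 15 → best response Jump.
Mutual best responses: (Aggressive, Aggressive); (Snipe, Jump).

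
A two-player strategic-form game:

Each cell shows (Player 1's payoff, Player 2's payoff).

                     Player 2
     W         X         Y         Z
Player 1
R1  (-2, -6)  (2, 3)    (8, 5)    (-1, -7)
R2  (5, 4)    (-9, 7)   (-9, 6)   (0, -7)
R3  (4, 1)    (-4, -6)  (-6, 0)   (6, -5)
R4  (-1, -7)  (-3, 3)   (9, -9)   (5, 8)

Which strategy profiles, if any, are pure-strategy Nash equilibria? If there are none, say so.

(R1, W): Player 1 can switch to R2 (-2 → 5). Not NE.
(R1, X): Player 2 can switch to Y (3 → 5). Not NE.
(R1, Y): Player 1 can switch to R4 (8 → 9). Not NE.
(R1, Z): Player 1 can switch to R2 (-1 → 0). Not NE.
(R2, W): Player 2 can switch to X (4 → 7). Not NE.
(R2, X): Player 1 can switch to R1 (-9 → 2). Not NE.
(R2, Y): Player 1 can switch to R1 (-9 → 8). Not NE.
(R2, Z): Player 1 can switch to R3 (0 → 6). Not NE.
(R3, W): Player 1 can switch to R2 (4 → 5). Not NE.
(R3, X): Player 1 can switch to R1 (-4 → 2). Not NE.
(The remaining 6 profiles each have a profitable deviation by the same check.)

none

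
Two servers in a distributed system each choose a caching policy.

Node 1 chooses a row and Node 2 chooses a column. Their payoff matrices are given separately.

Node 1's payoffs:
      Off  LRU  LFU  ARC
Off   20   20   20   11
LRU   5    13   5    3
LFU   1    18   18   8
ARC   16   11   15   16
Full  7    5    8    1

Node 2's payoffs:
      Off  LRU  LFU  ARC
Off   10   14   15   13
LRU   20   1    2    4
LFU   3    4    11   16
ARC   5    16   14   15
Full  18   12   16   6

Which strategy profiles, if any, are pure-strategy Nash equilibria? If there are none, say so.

(Off, Off): Node 2 can switch to LRU (10 → 14). Not NE.
(Off, LRU): Node 2 can switch to LFU (14 → 15). Not NE.
(Off, LFU): Node 1 gets 20, best alternative 18; Node 2 gets 15, best alternative 14. No profitable deviation — NE.
(Off, ARC): Node 1 can switch to ARC (11 → 16). Not NE.
(LRU, Off): Node 1 can switch to Off (5 → 20). Not NE.
(LRU, LRU): Node 1 can switch to Off (13 → 20). Not NE.
(LRU, LFU): Node 1 can switch to Off (5 → 20). Not NE.
(LRU, ARC): Node 1 can switch to Off (3 → 11). Not NE.
(LFU, Off): Node 1 can switch to Off (1 → 20). Not NE.
(LFU, LRU): Node 1 can switch to Off (18 → 20). Not NE.
(LFU, LFU): Node 1 can switch to Off (18 → 20). Not NE.
(The remaining 9 profiles each have a profitable deviation by the same check.)

The unique pure-strategy Nash equilibrium is (Off, LFU).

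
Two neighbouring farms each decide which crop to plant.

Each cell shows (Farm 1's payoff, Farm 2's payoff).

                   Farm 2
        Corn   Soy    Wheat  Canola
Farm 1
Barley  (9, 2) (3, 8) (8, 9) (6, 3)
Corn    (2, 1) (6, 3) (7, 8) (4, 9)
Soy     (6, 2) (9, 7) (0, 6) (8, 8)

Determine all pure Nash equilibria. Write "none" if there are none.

The pure Nash equilibria are (Barley, Wheat) and (Soy, Canola).

Farm 1 against Corn: payoffs 9, 2, 6 → best response Barley.
Farm 1 against Soy: payoffs 3, 6, 9 → best response Soy.
Farm 1 against Wheat: payoffs 8, 7, 0 → best response Barley.
Farm 1 against Canola: payoffs 6, 4, 8 → best response Soy.
Farm 2 against Barley: payoffs 2, 8, 9, 3 → best response Wheat.
Farm 2 against Corn: payoffs 1, 3, 8, 9 → best response Canola.
Farm 2 against Soy: payoffs 2, 7, 6, 8 → best response Canola.
Mutual best responses: (Barley, Wheat); (Soy, Canola).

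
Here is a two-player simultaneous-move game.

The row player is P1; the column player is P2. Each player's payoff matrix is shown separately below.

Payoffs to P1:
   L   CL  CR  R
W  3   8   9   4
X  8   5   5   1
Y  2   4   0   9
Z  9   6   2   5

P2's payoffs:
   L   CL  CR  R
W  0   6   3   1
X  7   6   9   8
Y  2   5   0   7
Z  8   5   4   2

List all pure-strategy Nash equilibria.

P1 against L: payoffs 3, 8, 2, 9 → best response Z.
P1 against CL: payoffs 8, 5, 4, 6 → best response W.
P1 against CR: payoffs 9, 5, 0, 2 → best response W.
P1 against R: payoffs 4, 1, 9, 5 → best response Y.
P2 against W: payoffs 0, 6, 3, 1 → best response CL.
P2 against X: payoffs 7, 6, 9, 8 → best response CR.
P2 against Y: payoffs 2, 5, 0, 7 → best response R.
P2 against Z: payoffs 8, 5, 4, 2 → best response L.
Mutual best responses: (W, CL); (Y, R); (Z, L).

The pure Nash equilibria are (W, CL), (Y, R), (Z, L).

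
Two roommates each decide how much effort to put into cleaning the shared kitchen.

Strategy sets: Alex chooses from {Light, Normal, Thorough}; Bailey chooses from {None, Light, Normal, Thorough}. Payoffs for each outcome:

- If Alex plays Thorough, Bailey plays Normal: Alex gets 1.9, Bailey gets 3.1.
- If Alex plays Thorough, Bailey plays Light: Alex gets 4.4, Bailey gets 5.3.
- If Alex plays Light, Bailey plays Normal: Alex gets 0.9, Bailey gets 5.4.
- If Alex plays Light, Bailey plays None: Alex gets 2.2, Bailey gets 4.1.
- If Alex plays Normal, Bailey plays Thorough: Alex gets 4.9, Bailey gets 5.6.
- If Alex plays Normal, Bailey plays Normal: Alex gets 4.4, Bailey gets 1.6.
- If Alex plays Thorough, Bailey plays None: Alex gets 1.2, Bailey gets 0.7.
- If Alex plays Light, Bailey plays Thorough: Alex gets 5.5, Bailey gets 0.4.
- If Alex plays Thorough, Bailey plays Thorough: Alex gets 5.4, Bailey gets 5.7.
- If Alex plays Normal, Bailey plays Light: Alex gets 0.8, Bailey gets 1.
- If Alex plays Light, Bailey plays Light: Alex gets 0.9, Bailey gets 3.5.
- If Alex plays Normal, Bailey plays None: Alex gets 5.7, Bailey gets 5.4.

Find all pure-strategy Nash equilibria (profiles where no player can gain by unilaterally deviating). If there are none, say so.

This game has no pure Nash equilibrium.

(Light, None): Alex can switch to Normal (2.2 → 5.7). Not NE.
(Light, Light): Alex can switch to Thorough (0.9 → 4.4). Not NE.
(Light, Normal): Alex can switch to Normal (0.9 → 4.4). Not NE.
(Light, Thorough): Bailey can switch to None (0.4 → 4.1). Not NE.
(Normal, None): Bailey can switch to Thorough (5.4 → 5.6). Not NE.
(Normal, Light): Alex can switch to Light (0.8 → 0.9). Not NE.
(The remaining 6 profiles each have a profitable deviation by the same check.)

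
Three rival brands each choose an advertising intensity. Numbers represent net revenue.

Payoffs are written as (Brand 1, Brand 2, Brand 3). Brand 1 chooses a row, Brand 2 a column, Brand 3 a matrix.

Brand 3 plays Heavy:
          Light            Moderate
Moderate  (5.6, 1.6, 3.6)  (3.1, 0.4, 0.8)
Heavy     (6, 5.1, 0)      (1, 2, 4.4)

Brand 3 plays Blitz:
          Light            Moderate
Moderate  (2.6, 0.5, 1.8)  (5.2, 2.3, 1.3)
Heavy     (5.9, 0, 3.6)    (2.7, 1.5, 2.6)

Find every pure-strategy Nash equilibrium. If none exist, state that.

(Moderate, Light, Heavy): Brand 1 can switch to Heavy (5.6 → 6). Not NE.
(Moderate, Light, Blitz): Brand 1 can switch to Heavy (2.6 → 5.9). Not NE.
(Moderate, Moderate, Heavy): Brand 2 can switch to Light (0.4 → 1.6). Not NE.
(Moderate, Moderate, Blitz): Brand 1 gets 5.2, best alternative 2.7; Brand 2 gets 2.3, best alternative 0.5; Brand 3 gets 1.3, best alternative 0.8. No profitable deviation — NE.
(Heavy, Light, Heavy): Brand 3 can switch to Blitz (0 → 3.6). Not NE.
(Heavy, Light, Blitz): Brand 2 can switch to Moderate (0 → 1.5). Not NE.
(Heavy, Moderate, Heavy): Brand 1 can switch to Moderate (1 → 3.1). Not NE.
(Heavy, Moderate, Blitz): Brand 1 can switch to Moderate (2.7 → 5.2). Not NE.

Pure NE: (Moderate, Moderate, Blitz)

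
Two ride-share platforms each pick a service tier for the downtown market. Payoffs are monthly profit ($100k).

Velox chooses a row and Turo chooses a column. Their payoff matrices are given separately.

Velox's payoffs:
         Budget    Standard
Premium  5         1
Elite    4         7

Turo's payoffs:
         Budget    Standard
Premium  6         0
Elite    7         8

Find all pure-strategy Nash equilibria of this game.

Mark each player's best response to every combination of opponents' strategies; a profile where every player is best-responding is a pure Nash equilibrium.
Velox against Budget: payoffs 5, 4 → best response Premium.
Velox against Standard: payoffs 1, 7 → best response Elite.
Turo against Premium: payoffs 6, 0 → best response Budget.
Turo against Elite: payoffs 7, 8 → best response Standard.
Mutual best responses: (Premium, Budget); (Elite, Standard).

(Premium, Budget); (Elite, Standard)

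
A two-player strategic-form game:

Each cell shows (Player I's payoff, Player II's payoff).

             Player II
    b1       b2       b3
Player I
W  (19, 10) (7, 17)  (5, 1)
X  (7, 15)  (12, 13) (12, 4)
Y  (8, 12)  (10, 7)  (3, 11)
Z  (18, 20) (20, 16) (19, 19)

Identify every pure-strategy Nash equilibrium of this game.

Player I against b1: payoffs 19, 7, 8, 18 → best response W.
Player I against b2: payoffs 7, 12, 10, 20 → best response Z.
Player I against b3: payoffs 5, 12, 3, 19 → best response Z.
Player II against W: payoffs 10, 17, 1 → best response b2.
Player II against X: payoffs 15, 13, 4 → best response b1.
Player II against Y: payoffs 12, 7, 11 → best response b1.
Player II against Z: payoffs 20, 16, 19 → best response b1.
No profile is a mutual best response for all players.

This game has no pure Nash equilibrium.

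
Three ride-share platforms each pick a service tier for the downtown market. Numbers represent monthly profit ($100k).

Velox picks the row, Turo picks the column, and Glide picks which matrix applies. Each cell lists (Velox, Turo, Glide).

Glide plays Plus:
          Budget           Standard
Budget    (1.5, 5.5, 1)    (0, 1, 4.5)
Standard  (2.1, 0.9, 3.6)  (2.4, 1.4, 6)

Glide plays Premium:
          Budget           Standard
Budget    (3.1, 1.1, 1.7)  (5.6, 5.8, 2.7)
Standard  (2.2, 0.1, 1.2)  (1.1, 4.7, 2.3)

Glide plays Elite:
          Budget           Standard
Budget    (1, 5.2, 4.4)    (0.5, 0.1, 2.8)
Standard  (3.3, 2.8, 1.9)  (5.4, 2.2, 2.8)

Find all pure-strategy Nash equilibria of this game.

Pure NE: (Standard, Standard, Plus)

Velox against (Budget, Plus): payoffs 1.5, 2.1 → best response Standard.
Velox against (Budget, Premium): payoffs 3.1, 2.2 → best response Budget.
Velox against (Budget, Elite): payoffs 1, 3.3 → best response Standard.
Velox against (Standard, Plus): payoffs 0, 2.4 → best response Standard.
Velox against (Standard, Premium): payoffs 5.6, 1.1 → best response Budget.
Velox against (Standard, Elite): payoffs 0.5, 5.4 → best response Standard.
Turo against (Budget, Plus): payoffs 5.5, 1 → best response Budget.
Turo against (Budget, Premium): payoffs 1.1, 5.8 → best response Standard.
Turo against (Budget, Elite): payoffs 5.2, 0.1 → best response Budget.
Turo against (Standard, Plus): payoffs 0.9, 1.4 → best response Standard.
Turo against (Standard, Premium): payoffs 0.1, 4.7 → best response Standard.
Turo against (Standard, Elite): payoffs 2.8, 2.2 → best response Budget.
Glide against (Budget, Budget): payoffs 1, 1.7, 4.4 → best response Elite.
Glide against (Budget, Standard): payoffs 4.5, 2.7, 2.8 → best response Plus.
Glide against (Standard, Budget): payoffs 3.6, 1.2, 1.9 → best response Plus.
Glide against (Standard, Standard): payoffs 6, 2.3, 2.8 → best response Plus.
Mutual best responses: (Standard, Standard, Plus).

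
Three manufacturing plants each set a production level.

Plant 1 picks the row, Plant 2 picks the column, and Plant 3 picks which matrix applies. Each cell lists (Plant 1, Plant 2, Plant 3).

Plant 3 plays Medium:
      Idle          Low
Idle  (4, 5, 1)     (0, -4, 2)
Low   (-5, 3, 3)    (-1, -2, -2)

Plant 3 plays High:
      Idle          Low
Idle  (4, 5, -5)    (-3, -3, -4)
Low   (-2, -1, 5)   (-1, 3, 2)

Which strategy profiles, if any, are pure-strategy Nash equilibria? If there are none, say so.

Plant 1 against (Idle, Medium): payoffs 4, -5 → best response Idle.
Plant 1 against (Idle, High): payoffs 4, -2 → best response Idle.
Plant 1 against (Low, Medium): payoffs 0, -1 → best response Idle.
Plant 1 against (Low, High): payoffs -3, -1 → best response Low.
Plant 2 against (Idle, Medium): payoffs 5, -4 → best response Idle.
Plant 2 against (Idle, High): payoffs 5, -3 → best response Idle.
Plant 2 against (Low, Medium): payoffs 3, -2 → best response Idle.
Plant 2 against (Low, High): payoffs -1, 3 → best response Low.
Plant 3 against (Idle, Idle): payoffs 1, -5 → best response Medium.
Plant 3 against (Idle, Low): payoffs 2, -4 → best response Medium.
Plant 3 against (Low, Idle): payoffs 3, 5 → best response High.
Plant 3 against (Low, Low): payoffs -2, 2 → best response High.
Mutual best responses: (Idle, Idle, Medium); (Low, Low, High).

(Idle, Idle, Medium) and (Low, Low, High)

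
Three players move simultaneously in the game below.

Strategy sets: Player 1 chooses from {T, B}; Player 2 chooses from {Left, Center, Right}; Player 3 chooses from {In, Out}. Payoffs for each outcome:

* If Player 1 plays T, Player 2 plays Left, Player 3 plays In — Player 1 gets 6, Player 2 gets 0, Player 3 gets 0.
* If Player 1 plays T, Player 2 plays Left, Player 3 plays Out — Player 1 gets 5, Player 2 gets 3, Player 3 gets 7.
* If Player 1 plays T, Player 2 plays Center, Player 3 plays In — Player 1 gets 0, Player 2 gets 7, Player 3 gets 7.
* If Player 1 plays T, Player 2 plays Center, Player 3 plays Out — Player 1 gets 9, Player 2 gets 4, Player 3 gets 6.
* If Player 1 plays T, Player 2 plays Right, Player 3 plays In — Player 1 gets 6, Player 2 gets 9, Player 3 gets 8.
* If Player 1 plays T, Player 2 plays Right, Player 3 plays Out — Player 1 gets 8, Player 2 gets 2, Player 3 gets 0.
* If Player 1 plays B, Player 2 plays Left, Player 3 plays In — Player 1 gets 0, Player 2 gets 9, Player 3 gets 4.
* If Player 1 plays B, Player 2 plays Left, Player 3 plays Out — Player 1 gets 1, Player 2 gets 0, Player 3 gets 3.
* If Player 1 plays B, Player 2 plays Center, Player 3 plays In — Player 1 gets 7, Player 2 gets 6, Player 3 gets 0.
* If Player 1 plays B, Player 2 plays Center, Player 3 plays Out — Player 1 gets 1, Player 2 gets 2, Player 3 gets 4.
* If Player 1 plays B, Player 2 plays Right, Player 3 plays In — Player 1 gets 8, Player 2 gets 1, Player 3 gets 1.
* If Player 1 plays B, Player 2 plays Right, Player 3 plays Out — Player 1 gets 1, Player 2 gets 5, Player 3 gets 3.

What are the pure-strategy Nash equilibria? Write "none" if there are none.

none

Mark each player's best response to every combination of opponents' strategies; a profile where every player is best-responding is a pure Nash equilibrium.
Player 1 against (Left, In): payoffs 6, 0 → best response T.
Player 1 against (Left, Out): payoffs 5, 1 → best response T.
Player 1 against (Center, In): payoffs 0, 7 → best response B.
Player 1 against (Center, Out): payoffs 9, 1 → best response T.
Player 1 against (Right, In): payoffs 6, 8 → best response B.
Player 1 against (Right, Out): payoffs 8, 1 → best response T.
Player 2 against (T, In): payoffs 0, 7, 9 → best response Right.
Player 2 against (T, Out): payoffs 3, 4, 2 → best response Center.
Player 2 against (B, In): payoffs 9, 6, 1 → best response Left.
Player 2 against (B, Out): payoffs 0, 2, 5 → best response Right.
Player 3 against (T, Left): payoffs 0, 7 → best response Out.
Player 3 against (T, Center): payoffs 7, 6 → best response In.
Player 3 against (T, Right): payoffs 8, 0 → best response In.
Player 3 against (B, Left): payoffs 4, 3 → best response In.
Player 3 against (B, Center): payoffs 0, 4 → best response Out.
Player 3 against (B, Right): payoffs 1, 3 → best response Out.
No profile is a mutual best response for all players.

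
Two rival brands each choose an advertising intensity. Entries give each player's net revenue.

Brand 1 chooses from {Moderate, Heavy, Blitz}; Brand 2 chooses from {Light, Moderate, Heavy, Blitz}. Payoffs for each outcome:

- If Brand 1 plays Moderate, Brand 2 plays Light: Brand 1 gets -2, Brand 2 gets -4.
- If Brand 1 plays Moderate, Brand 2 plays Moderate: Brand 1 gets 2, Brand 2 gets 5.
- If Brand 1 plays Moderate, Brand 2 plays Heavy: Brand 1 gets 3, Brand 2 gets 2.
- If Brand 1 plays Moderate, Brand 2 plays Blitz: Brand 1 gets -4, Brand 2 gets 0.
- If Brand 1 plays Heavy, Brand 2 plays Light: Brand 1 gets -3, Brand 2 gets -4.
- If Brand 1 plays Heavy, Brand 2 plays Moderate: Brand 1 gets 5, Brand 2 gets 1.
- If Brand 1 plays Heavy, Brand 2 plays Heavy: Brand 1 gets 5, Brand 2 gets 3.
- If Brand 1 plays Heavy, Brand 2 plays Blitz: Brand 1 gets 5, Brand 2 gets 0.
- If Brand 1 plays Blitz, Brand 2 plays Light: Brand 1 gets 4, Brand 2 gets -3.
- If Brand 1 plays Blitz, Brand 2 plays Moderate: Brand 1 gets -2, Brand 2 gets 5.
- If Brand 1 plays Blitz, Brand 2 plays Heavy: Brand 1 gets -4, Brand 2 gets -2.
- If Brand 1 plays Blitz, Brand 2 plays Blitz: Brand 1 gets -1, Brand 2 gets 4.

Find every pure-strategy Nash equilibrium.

(Moderate, Light): Brand 1 can switch to Blitz (-2 → 4). Not NE.
(Moderate, Moderate): Brand 1 can switch to Heavy (2 → 5). Not NE.
(Moderate, Heavy): Brand 1 can switch to Heavy (3 → 5). Not NE.
(Moderate, Blitz): Brand 1 can switch to Heavy (-4 → 5). Not NE.
(Heavy, Light): Brand 1 can switch to Moderate (-3 → -2). Not NE.
(Heavy, Moderate): Brand 2 can switch to Heavy (1 → 3). Not NE.
(Heavy, Heavy): Brand 1 gets 5, best alternative 3; Brand 2 gets 3, best alternative 1. No profitable deviation — NE.
(Heavy, Blitz): Brand 2 can switch to Moderate (0 → 1). Not NE.
(Blitz, Light): Brand 2 can switch to Moderate (-3 → 5). Not NE.
(Blitz, Moderate): Brand 1 can switch to Moderate (-2 → 2). Not NE.
(Blitz, Heavy): Brand 1 can switch to Moderate (-4 → 3). Not NE.
(The remaining 1 profile has a profitable deviation by the same check.)

(Heavy, Heavy)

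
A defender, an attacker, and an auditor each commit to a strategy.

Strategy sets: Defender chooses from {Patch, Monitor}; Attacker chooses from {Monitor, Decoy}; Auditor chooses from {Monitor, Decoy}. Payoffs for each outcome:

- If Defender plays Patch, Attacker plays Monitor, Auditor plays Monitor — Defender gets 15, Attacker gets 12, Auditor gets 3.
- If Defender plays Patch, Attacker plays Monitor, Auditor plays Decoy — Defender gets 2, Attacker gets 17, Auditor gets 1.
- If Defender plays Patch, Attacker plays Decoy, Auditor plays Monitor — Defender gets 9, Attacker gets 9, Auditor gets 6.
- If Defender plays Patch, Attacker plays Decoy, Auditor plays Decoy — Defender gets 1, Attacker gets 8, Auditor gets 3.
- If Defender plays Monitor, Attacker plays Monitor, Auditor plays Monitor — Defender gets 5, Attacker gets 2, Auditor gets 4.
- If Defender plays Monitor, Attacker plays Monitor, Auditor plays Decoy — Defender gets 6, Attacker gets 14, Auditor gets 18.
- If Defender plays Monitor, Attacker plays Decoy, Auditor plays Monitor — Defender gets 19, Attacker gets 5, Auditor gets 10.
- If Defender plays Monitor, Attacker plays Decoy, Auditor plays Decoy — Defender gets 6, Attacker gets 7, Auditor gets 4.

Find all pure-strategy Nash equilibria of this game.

For each player, find the best response to each opponent profile; mutual best responses are the pure NE.
Defender against (Monitor, Monitor): payoffs 15, 5 → best response Patch.
Defender against (Monitor, Decoy): payoffs 2, 6 → best response Monitor.
Defender against (Decoy, Monitor): payoffs 9, 19 → best response Monitor.
Defender against (Decoy, Decoy): payoffs 1, 6 → best response Monitor.
Attacker against (Patch, Monitor): payoffs 12, 9 → best response Monitor.
Attacker against (Patch, Decoy): payoffs 17, 8 → best response Monitor.
Attacker against (Monitor, Monitor): payoffs 2, 5 → best response Decoy.
Attacker against (Monitor, Decoy): payoffs 14, 7 → best response Monitor.
Auditor against (Patch, Monitor): payoffs 3, 1 → best response Monitor.
Auditor against (Patch, Decoy): payoffs 6, 3 → best response Monitor.
Auditor against (Monitor, Monitor): payoffs 4, 18 → best response Decoy.
Auditor against (Monitor, Decoy): payoffs 10, 4 → best response Monitor.
Mutual best responses: (Patch, Monitor, Monitor); (Monitor, Monitor, Decoy); (Monitor, Decoy, Monitor).

(Patch, Monitor, Monitor) and (Monitor, Monitor, Decoy) and (Monitor, Decoy, Monitor)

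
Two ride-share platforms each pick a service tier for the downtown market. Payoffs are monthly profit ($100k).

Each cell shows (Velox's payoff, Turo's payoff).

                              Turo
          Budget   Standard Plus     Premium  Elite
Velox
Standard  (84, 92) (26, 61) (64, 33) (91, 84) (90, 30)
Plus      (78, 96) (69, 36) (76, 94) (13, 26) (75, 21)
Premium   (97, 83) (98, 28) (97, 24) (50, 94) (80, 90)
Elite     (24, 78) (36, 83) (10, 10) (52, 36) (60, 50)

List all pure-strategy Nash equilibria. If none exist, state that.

No pure-strategy Nash equilibrium.

(Standard, Budget): Velox can switch to Premium (84 → 97). Not NE.
(Standard, Standard): Velox can switch to Plus (26 → 69). Not NE.
(Standard, Plus): Velox can switch to Plus (64 → 76). Not NE.
(Standard, Premium): Turo can switch to Budget (84 → 92). Not NE.
(Standard, Elite): Turo can switch to Budget (30 → 92). Not NE.
(Plus, Budget): Velox can switch to Standard (78 → 84). Not NE.
(Plus, Standard): Velox can switch to Premium (69 → 98). Not NE.
(Plus, Plus): Velox can switch to Premium (76 → 97). Not NE.
(The remaining 12 profiles each have a profitable deviation by the same check.)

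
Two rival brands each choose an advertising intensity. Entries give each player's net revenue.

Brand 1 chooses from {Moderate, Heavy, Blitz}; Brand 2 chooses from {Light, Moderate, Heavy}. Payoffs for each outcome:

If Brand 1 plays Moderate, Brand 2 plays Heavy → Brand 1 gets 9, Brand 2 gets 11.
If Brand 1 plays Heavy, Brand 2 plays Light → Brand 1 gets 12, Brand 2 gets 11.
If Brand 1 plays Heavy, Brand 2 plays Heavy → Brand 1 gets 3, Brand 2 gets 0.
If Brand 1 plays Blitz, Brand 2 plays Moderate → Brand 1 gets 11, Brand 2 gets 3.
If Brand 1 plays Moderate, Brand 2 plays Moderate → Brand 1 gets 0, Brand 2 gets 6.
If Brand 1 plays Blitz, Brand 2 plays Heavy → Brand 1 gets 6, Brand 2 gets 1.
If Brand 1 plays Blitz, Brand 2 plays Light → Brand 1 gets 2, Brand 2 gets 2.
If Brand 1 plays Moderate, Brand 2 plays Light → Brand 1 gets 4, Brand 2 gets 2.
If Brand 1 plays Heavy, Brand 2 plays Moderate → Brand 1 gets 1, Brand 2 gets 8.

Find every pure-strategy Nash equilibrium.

Brand 1 against Light: payoffs 4, 12, 2 → best response Heavy.
Brand 1 against Moderate: payoffs 0, 1, 11 → best response Blitz.
Brand 1 against Heavy: payoffs 9, 3, 6 → best response Moderate.
Brand 2 against Moderate: payoffs 2, 6, 11 → best response Heavy.
Brand 2 against Heavy: payoffs 11, 8, 0 → best response Light.
Brand 2 against Blitz: payoffs 2, 3, 1 → best response Moderate.
Mutual best responses: (Moderate, Heavy); (Heavy, Light); (Blitz, Moderate).

(Moderate, Heavy); (Heavy, Light); (Blitz, Moderate)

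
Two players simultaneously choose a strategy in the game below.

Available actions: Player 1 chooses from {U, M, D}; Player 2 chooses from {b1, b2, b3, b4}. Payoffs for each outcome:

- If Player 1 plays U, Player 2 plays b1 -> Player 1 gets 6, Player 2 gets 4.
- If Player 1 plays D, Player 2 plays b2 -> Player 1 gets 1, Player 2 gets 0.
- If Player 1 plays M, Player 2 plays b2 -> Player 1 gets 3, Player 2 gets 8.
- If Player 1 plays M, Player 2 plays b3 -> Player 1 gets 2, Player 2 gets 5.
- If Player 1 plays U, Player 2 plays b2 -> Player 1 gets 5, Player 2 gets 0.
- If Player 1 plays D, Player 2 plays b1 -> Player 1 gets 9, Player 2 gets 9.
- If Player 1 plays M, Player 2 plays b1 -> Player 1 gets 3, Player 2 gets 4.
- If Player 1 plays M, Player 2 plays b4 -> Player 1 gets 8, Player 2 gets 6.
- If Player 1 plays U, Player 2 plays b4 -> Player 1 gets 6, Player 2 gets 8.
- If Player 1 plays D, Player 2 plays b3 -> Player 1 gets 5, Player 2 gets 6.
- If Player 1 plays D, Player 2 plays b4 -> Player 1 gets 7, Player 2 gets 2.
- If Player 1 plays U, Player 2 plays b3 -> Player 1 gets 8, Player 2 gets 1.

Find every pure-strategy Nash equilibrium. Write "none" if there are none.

Pure NE: (D, b1)

Player 1 against b1: payoffs 6, 3, 9 → best response D.
Player 1 against b2: payoffs 5, 3, 1 → best response U.
Player 1 against b3: payoffs 8, 2, 5 → best response U.
Player 1 against b4: payoffs 6, 8, 7 → best response M.
Player 2 against U: payoffs 4, 0, 1, 8 → best response b4.
Player 2 against M: payoffs 4, 8, 5, 6 → best response b2.
Player 2 against D: payoffs 9, 0, 6, 2 → best response b1.
Mutual best responses: (D, b1).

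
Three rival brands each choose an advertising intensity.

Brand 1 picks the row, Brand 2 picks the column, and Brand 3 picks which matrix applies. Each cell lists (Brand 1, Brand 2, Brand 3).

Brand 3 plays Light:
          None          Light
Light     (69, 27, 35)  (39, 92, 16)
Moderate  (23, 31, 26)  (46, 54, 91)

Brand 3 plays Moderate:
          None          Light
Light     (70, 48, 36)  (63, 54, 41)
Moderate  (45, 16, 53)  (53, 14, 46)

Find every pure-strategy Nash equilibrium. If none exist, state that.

Brand 1 against (None, Light): payoffs 69, 23 → best response Light.
Brand 1 against (None, Moderate): payoffs 70, 45 → best response Light.
Brand 1 against (Light, Light): payoffs 39, 46 → best response Moderate.
Brand 1 against (Light, Moderate): payoffs 63, 53 → best response Light.
Brand 2 against (Light, Light): payoffs 27, 92 → best response Light.
Brand 2 against (Light, Moderate): payoffs 48, 54 → best response Light.
Brand 2 against (Moderate, Light): payoffs 31, 54 → best response Light.
Brand 2 against (Moderate, Moderate): payoffs 16, 14 → best response None.
Brand 3 against (Light, None): payoffs 35, 36 → best response Moderate.
Brand 3 against (Light, Light): payoffs 16, 41 → best response Moderate.
Brand 3 against (Moderate, None): payoffs 26, 53 → best response Moderate.
Brand 3 against (Moderate, Light): payoffs 91, 46 → best response Light.
Mutual best responses: (Light, Light, Moderate); (Moderate, Light, Light).

Pure-strategy Nash equilibria: (Light, Light, Moderate) and (Moderate, Light, Light)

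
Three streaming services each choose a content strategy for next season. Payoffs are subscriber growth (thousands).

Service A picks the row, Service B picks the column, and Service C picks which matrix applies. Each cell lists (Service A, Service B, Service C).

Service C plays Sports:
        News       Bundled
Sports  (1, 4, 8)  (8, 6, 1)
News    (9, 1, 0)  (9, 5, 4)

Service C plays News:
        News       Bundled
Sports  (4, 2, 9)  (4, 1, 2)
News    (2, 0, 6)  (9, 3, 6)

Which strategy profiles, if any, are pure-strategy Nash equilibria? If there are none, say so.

(Sports, News, Sports): Service A can switch to News (1 → 9). Not NE.
(Sports, News, News): Service A gets 4, best alternative 2; Service B gets 2, best alternative 1; Service C gets 9, best alternative 8. No profitable deviation — NE.
(Sports, Bundled, Sports): Service A can switch to News (8 → 9). Not NE.
(Sports, Bundled, News): Service A can switch to News (4 → 9). Not NE.
(News, News, Sports): Service B can switch to Bundled (1 → 5). Not NE.
(News, News, News): Service A can switch to Sports (2 → 4). Not NE.
(News, Bundled, Sports): Service C can switch to News (4 → 6). Not NE.
(News, Bundled, News): Service A gets 9, best alternative 4; Service B gets 3, best alternative 0; Service C gets 6, best alternative 4. No profitable deviation — NE.

Pure-strategy Nash equilibria: (Sports, News, News); (News, Bundled, News)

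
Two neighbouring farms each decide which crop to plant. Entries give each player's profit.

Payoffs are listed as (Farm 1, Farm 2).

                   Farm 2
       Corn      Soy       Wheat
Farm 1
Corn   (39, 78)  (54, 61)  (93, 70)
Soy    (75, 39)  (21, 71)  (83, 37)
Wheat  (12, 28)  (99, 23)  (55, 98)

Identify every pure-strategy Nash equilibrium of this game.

Farm 1 against Corn: payoffs 39, 75, 12 → best response Soy.
Farm 1 against Soy: payoffs 54, 21, 99 → best response Wheat.
Farm 1 against Wheat: payoffs 93, 83, 55 → best response Corn.
Farm 2 against Corn: payoffs 78, 61, 70 → best response Corn.
Farm 2 against Soy: payoffs 39, 71, 37 → best response Soy.
Farm 2 against Wheat: payoffs 28, 23, 98 → best response Wheat.
No profile is a mutual best response for all players.

none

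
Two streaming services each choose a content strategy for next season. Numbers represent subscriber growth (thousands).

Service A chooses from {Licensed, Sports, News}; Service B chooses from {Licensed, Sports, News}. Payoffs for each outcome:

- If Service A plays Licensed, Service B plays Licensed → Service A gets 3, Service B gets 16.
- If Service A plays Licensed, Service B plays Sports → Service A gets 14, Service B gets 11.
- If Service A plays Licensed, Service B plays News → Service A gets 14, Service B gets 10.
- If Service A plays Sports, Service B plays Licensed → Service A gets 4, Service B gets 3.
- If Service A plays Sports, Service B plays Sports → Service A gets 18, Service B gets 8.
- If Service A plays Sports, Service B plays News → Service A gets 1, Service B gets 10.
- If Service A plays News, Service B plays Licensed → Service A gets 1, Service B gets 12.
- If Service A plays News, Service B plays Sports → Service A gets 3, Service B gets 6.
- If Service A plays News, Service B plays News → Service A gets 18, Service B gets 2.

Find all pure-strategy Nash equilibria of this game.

No pure-strategy Nash equilibrium.

For each player, find the best response to each opponent profile; mutual best responses are the pure NE.
Service A against Licensed: payoffs 3, 4, 1 → best response Sports.
Service A against Sports: payoffs 14, 18, 3 → best response Sports.
Service A against News: payoffs 14, 1, 18 → best response News.
Service B against Licensed: payoffs 16, 11, 10 → best response Licensed.
Service B against Sports: payoffs 3, 8, 10 → best response News.
Service B against News: payoffs 12, 6, 2 → best response Licensed.
No profile is a mutual best response for all players.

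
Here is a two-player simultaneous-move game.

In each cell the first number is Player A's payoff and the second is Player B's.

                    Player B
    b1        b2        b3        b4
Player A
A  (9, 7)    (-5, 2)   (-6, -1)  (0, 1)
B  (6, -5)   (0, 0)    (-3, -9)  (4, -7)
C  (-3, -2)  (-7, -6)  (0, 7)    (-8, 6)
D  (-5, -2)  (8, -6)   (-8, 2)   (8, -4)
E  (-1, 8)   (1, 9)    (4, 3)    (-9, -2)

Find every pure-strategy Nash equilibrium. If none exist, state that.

Pure NE: (A, b1)

Player A against b1: payoffs 9, 6, -3, -5, -1 → best response A.
Player A against b2: payoffs -5, 0, -7, 8, 1 → best response D.
Player A against b3: payoffs -6, -3, 0, -8, 4 → best response E.
Player A against b4: payoffs 0, 4, -8, 8, -9 → best response D.
Player B against A: payoffs 7, 2, -1, 1 → best response b1.
Player B against B: payoffs -5, 0, -9, -7 → best response b2.
Player B against C: payoffs -2, -6, 7, 6 → best response b3.
Player B against D: payoffs -2, -6, 2, -4 → best response b3.
Player B against E: payoffs 8, 9, 3, -2 → best response b2.
Mutual best responses: (A, b1).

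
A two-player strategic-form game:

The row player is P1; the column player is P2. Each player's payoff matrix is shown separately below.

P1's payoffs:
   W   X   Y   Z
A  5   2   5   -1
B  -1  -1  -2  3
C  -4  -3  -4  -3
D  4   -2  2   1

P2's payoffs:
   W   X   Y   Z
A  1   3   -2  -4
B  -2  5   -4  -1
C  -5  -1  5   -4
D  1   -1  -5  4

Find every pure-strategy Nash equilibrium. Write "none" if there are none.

The unique pure-strategy Nash equilibrium is (A, X).

P1 against W: payoffs 5, -1, -4, 4 → best response A.
P1 against X: payoffs 2, -1, -3, -2 → best response A.
P1 against Y: payoffs 5, -2, -4, 2 → best response A.
P1 against Z: payoffs -1, 3, -3, 1 → best response B.
P2 against A: payoffs 1, 3, -2, -4 → best response X.
P2 against B: payoffs -2, 5, -4, -1 → best response X.
P2 against C: payoffs -5, -1, 5, -4 → best response Y.
P2 against D: payoffs 1, -1, -5, 4 → best response Z.
Mutual best responses: (A, X).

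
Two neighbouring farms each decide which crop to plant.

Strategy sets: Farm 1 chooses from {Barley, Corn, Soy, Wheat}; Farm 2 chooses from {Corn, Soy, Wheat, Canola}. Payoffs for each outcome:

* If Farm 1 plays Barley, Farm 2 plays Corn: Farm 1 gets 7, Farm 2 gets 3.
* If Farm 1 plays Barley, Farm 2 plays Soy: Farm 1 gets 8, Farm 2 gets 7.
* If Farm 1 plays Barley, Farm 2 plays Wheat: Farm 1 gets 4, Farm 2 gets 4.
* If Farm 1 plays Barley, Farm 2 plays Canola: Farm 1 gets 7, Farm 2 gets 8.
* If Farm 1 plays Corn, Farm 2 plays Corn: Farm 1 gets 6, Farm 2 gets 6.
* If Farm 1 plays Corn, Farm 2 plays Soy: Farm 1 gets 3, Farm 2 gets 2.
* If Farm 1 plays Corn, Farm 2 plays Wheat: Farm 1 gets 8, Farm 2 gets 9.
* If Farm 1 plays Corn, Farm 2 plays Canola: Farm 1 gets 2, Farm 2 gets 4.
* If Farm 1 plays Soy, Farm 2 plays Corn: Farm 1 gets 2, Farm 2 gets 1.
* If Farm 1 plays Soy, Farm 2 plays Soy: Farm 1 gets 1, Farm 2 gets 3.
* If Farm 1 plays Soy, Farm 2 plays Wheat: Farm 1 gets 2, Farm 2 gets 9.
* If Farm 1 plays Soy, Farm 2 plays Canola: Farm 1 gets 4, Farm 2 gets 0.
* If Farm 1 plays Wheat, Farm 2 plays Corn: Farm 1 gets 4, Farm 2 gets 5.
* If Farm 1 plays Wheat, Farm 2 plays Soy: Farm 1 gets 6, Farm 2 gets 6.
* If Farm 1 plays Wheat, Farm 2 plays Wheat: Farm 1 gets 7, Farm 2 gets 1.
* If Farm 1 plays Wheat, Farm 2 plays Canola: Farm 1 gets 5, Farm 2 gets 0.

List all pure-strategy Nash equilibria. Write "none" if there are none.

The pure Nash equilibria are (Barley, Canola); (Corn, Wheat).

Farm 1 against Corn: payoffs 7, 6, 2, 4 → best response Barley.
Farm 1 against Soy: payoffs 8, 3, 1, 6 → best response Barley.
Farm 1 against Wheat: payoffs 4, 8, 2, 7 → best response Corn.
Farm 1 against Canola: payoffs 7, 2, 4, 5 → best response Barley.
Farm 2 against Barley: payoffs 3, 7, 4, 8 → best response Canola.
Farm 2 against Corn: payoffs 6, 2, 9, 4 → best response Wheat.
Farm 2 against Soy: payoffs 1, 3, 9, 0 → best response Wheat.
Farm 2 against Wheat: payoffs 5, 6, 1, 0 → best response Soy.
Mutual best responses: (Barley, Canola); (Corn, Wheat).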